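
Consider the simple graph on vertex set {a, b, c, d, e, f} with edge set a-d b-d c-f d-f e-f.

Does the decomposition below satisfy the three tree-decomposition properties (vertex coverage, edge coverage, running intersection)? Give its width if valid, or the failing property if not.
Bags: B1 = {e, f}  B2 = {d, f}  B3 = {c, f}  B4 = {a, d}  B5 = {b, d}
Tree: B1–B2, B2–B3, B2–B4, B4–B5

Yes; width 1.

Checking the three conditions: (i) the bags cover all of {a, b, c, d, e, f}; (ii) for each edge, some bag contains both endpoints; (iii) the bags containing any fixed vertex form a subtree. All hold, so the decomposition is valid with width 2 − 1 = 1.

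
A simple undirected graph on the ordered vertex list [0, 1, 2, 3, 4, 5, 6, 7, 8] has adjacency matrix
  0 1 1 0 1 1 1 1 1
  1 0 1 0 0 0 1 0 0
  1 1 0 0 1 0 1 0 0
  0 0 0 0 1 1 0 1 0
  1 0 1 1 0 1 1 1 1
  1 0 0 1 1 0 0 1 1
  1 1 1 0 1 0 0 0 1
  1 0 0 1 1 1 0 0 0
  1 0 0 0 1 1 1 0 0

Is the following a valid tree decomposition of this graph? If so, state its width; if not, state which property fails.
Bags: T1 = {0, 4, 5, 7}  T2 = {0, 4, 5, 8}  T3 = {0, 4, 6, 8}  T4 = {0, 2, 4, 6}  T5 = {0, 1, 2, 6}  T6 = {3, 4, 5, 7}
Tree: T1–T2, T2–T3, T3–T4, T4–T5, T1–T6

Vertex coverage: the bags together contain {0, 1, 2, 3, 4, 5, 6, 7, 8}, the full vertex set. Edge coverage: each edge of G has both endpoints in at least one bag. Running intersection: for every vertex, the bags containing it form a connected subtree. All three properties hold, so this is a valid tree decomposition of width max|bag| − 1 = 3, and hence tw(G) ≤ 3.

Yes; width 3.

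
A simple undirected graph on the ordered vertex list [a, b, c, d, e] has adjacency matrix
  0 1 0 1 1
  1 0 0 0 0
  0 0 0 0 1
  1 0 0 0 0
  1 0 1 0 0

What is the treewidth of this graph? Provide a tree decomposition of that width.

The largest bag has 2 vertices, giving width 1; this decomposition certifies tw(G) ≤ 1. Any graph with an edge has treewidth ≥ 1, and G has the edge d–a. Combining the bounds, tw(G) = 1.

Treewidth 1.
Bags: B1 = {a, d}  B2 = {a, b}  B3 = {a, e}  B4 = {c, e}
Tree: B1–B2, B2–B3, B3–B4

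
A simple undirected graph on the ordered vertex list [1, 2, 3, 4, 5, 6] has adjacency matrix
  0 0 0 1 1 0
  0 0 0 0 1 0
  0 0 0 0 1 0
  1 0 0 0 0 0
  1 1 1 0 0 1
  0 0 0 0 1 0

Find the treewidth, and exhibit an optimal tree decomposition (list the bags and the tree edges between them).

The largest bag has 2 vertices, giving width 1; this decomposition certifies tw(G) ≤ 1. G has an edge, so its treewidth is at least 1. Hence tw(G) = 1 exactly.

Treewidth 1.
One optimal decomposition is:
Bags: B1 = {1, 5}  B2 = {3, 5}  B3 = {2, 5}  B4 = {5, 6}  B5 = {1, 4}
Tree: B1–B2, B1–B3, B1–B4, B1–B5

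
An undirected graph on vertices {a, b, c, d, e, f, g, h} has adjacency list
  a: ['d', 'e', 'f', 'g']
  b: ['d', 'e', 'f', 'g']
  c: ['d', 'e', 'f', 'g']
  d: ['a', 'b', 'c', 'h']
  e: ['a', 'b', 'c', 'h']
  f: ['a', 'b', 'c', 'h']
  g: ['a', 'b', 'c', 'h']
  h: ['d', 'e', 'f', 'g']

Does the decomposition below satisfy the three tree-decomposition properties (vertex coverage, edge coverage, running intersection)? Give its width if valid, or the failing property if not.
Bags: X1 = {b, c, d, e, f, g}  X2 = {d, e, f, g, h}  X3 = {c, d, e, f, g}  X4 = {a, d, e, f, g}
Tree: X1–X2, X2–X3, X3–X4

No — bags containing vertex c are not connected in the tree.

A tree decomposition must satisfy three properties: every vertex lies in some bag; for every edge, both endpoints lie together in some bag; and for every vertex, the bags containing it form a connected subtree. Here bags containing vertex c are not connected in the tree, so the decomposition is invalid.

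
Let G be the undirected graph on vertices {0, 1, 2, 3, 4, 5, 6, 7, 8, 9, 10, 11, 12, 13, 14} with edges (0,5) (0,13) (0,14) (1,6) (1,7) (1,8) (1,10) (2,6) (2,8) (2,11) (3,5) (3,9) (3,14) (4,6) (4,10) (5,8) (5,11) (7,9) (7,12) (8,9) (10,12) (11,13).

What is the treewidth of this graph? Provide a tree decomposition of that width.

Each bag holds 4 vertices, so the decomposition has width 3, which upper-bounds the treewidth. For the lower bound: the 4 vertex sets {4,10,12}, {6}, {1}, {2,7,8,9} are disjoint, each induces a connected subgraph, and every pair is joined by at least one edge of G. Contracting each set to a single vertex therefore yields K_{4} as a minor, and since treewidth is minor-monotone, tw(G) ≥ tw(K_{4}) = 3. The upper and lower bounds meet at 3, so that is the treewidth.

Treewidth 3.
One such decomposition:
Bags: B1 = {4, 6, 10, 12}  B2 = {1, 6, 10, 12}  B3 = {1, 6, 7, 12}  B4 = {1, 2, 6, 7}  B5 = {1, 2, 7, 8}  B6 = {2, 7, 8, 9}  B7 = {2, 8, 9, 11}  B8 = {5, 8, 9, 11}  B9 = {3, 5, 9, 11}  B10 = {3, 5, 11, 13}  B11 = {0, 3, 5, 13}  B12 = {0, 3, 13, 14}
Tree: B1–B2, B2–B3, B3–B4, B4–B5, B5–B6, B6–B7, B7–B8, B8–B9, B9–B10, B10–B11, B11–B12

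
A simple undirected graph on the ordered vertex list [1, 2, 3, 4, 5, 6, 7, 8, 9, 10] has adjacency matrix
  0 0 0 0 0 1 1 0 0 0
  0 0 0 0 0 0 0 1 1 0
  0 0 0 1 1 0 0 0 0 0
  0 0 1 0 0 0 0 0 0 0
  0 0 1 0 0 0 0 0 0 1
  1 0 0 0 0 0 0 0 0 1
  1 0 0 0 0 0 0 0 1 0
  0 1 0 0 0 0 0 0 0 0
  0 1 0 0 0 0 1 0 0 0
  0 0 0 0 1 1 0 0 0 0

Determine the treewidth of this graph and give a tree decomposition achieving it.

Every bag has size at most 2, so the width is 2 − 1 = 1 and tw(G) ≤ 1. Since G has at least one edge (e.g. 4–3), it is not an edgeless graph, so tw(G) ≥ 1. Therefore the treewidth is 1.

Treewidth 1.
Bags: B1 = {3, 4}  B2 = {3, 5}  B3 = {5, 10}  B4 = {6, 10}  B5 = {1, 6}  B6 = {1, 7}  B7 = {7, 9}  B8 = {2, 9}  B9 = {2, 8}
Tree: B1–B2, B2–B3, B3–B4, B4–B5, B5–B6, B6–B7, B7–B8, B8–B9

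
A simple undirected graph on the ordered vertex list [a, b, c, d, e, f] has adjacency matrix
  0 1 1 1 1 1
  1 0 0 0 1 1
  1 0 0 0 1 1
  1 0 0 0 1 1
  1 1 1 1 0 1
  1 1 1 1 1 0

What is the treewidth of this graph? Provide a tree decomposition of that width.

Treewidth 3.
One such decomposition:
Bags: B1 = {a, d, e, f}  B2 = {a, b, e, f}  B3 = {a, c, e, f}
Tree: B1–B2, B2–B3

Each bag holds 4 vertices, so the decomposition has width 3, which upper-bounds the treewidth. For the lower bound, the 4 vertices {a, d, e, f} are pairwise adjacent, and any tree decomposition puts a clique entirely inside one bag — forcing width ≥ 3. The upper and lower bounds meet at 3, so that is the treewidth.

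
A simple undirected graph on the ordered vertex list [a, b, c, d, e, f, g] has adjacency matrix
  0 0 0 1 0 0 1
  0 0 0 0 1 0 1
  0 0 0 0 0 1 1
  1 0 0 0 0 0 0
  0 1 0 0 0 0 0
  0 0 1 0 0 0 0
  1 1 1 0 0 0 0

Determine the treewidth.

1

A width-1 tree decomposition is:
Bags: B1 = {c, g}  B2 = {b, g}  B3 = {a, g}  B4 = {b, e}  B5 = {a, d}  B6 = {c, f}
Tree: B1–B2, B1–B3, B2–B4, B3–B5, B1–B6
Each bag holds 2 vertices, so the decomposition has width 1, which upper-bounds the treewidth. Since G has at least one edge (e.g. c–g), it is not an edgeless graph, so tw(G) ≥ 1. Hence tw(G) = 1 exactly.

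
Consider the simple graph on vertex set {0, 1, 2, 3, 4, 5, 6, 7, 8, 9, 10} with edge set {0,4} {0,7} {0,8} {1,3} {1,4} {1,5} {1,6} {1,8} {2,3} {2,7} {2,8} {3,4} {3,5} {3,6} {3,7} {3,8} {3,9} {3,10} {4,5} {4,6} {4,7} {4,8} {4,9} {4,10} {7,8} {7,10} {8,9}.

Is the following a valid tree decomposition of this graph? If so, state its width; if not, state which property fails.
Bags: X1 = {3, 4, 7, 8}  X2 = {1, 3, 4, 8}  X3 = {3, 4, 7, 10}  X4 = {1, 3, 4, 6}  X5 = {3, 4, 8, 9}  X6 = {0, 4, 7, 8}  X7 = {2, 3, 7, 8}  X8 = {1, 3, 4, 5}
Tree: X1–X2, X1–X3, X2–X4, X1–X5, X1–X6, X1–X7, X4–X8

Checking the three conditions: (i) the bags cover all of {0, 1, 2, 3, 4, 5, 6, 7, 8, 9, 10}; (ii) for each edge, some bag contains both endpoints; (iii) the bags containing any fixed vertex form a subtree. All hold, so the decomposition is valid with width 4 − 1 = 3.

Yes; width 3.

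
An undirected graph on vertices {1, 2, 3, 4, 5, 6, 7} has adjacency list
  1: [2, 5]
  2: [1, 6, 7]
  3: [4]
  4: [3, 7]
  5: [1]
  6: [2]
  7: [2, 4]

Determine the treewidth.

A width-1 tree decomposition is:
Bags: B1 = {4, 7}  B2 = {2, 7}  B3 = {1, 2}  B4 = {2, 6}  B5 = {3, 4}  B6 = {1, 5}
Tree: B1–B2, B2–B3, B3–B4, B1–B5, B3–B6
Every bag has size at most 2, so the width is 2 − 1 = 1 and tw(G) ≤ 1. Any graph with an edge has treewidth ≥ 1, and G has the edge 7–4. Hence tw(G) = 1 exactly.

1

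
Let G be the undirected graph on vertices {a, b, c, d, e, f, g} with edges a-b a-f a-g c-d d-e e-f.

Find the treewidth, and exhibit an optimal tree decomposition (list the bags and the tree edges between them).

Every bag has size at most 2, so the width is 2 − 1 = 1 and tw(G) ≤ 1. Since G has at least one edge (e.g. a–f), it is not an edgeless graph, so tw(G) ≥ 1. Combining the bounds, tw(G) = 1.

Treewidth 1.
One optimal decomposition is:
Bags: B1 = {a, f}  B2 = {e, f}  B3 = {d, e}  B4 = {a, b}  B5 = {a, g}  B6 = {c, d}
Tree: B1–B2, B2–B3, B1–B4, B1–B5, B3–B6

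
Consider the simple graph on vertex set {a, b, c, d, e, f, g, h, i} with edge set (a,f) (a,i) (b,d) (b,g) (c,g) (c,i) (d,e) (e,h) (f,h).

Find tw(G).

A width-2 tree decomposition is:
Bags: B1 = {a, f, h}  B2 = {a, h, i}  B3 = {c, h, i}  B4 = {c, g, h}  B5 = {b, g, h}  B6 = {b, d, h}  B7 = {d, e, h}
Tree: B1–B2, B2–B3, B3–B4, B4–B5, B5–B6, B6–B7
The largest bag has 3 vertices, giving width 2; this decomposition certifies tw(G) ≤ 2. Since h–f–a–i–c–g–b–d–e–h is a cycle in G, G is not acyclic. Forests are exactly the graphs of treewidth ≤ 1, so tw(G) ≥ 2. The upper and lower bounds meet at 2, so that is the treewidth.

2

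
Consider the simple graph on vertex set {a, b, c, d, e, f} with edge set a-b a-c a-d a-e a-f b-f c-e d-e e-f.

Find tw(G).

A width-2 tree decomposition is:
Bags: B1 = {a, e, f}  B2 = {a, b, f}  B3 = {a, c, e}  B4 = {a, d, e}
Tree: B1–B2, B1–B3, B1–B4
The largest bag has 3 vertices, giving width 2; this decomposition certifies tw(G) ≤ 2. For the lower bound, the 3 vertices {a, d, e} are pairwise adjacent, and any tree decomposition puts a clique entirely inside one bag — forcing width ≥ 2. Combining the bounds, tw(G) = 2.

2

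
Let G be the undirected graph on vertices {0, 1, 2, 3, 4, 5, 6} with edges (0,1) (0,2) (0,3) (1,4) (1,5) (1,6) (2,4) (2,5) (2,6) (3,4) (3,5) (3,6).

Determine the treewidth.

3

A width-3 tree decomposition is:
Bags: B1 = {1, 2, 3, 5}  B2 = {0, 1, 2, 3}  B3 = {1, 2, 3, 6}  B4 = {1, 2, 3, 4}
Tree: B1–B2, B2–B3, B3–B4
The largest bag has 4 vertices, giving width 3; this decomposition certifies tw(G) ≤ 3. For the lower bound: the 4 vertex sets {1,5}, {0,2}, {3}, {6} are disjoint, each induces a connected subgraph, and every pair is joined by at least one edge of G. Contracting each set to a single vertex therefore yields K_{4} as a minor, and since treewidth is minor-monotone, tw(G) ≥ tw(K_{4}) = 3. Hence tw(G) = 3 exactly.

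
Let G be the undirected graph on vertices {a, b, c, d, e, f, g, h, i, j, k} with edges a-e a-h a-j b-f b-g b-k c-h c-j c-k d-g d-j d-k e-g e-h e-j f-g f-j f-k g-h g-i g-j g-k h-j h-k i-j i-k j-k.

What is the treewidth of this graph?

3

A width-3 tree decomposition is:
Bags: B1 = {g, h, j, k}  B2 = {g, i, j, k}  B3 = {e, g, h, j}  B4 = {f, g, j, k}  B5 = {c, h, j, k}  B6 = {b, f, g, k}  B7 = {d, g, j, k}  B8 = {a, e, h, j}
Tree: B1–B2, B1–B3, B2–B4, B1–B5, B4–B6, B4–B7, B3–B8
Every bag has size at most 4, so the width is 4 − 1 = 3 and tw(G) ≤ 3. Conversely, {e, g, h, j} is a clique of size 4, and the vertices of any clique must share a bag in every tree decomposition; so some bag has ≥ 4 vertices and tw(G) ≥ 3. Therefore the treewidth is 3.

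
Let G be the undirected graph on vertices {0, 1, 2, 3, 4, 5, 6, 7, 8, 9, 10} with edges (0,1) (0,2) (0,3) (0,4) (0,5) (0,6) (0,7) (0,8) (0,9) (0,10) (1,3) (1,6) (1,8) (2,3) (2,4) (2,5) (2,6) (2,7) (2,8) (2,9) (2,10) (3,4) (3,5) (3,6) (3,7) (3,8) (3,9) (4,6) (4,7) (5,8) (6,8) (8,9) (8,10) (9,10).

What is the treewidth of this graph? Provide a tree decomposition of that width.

Treewidth 4.
One such decomposition:
Bags: B1 = {0, 2, 8, 9, 10}  B2 = {0, 2, 3, 8, 9}  B3 = {0, 2, 3, 6, 8}  B4 = {0, 2, 3, 5, 8}  B5 = {0, 2, 3, 4, 6}  B6 = {0, 2, 3, 4, 7}  B7 = {0, 1, 3, 6, 8}
Tree: B1–B2, B2–B3, B3–B4, B3–B5, B5–B6, B3–B7

Every bag has size at most 5, so the width is 5 − 1 = 4 and tw(G) ≤ 4. For the lower bound, the 5 vertices {0, 1, 3, 6, 8} are pairwise adjacent, and any tree decomposition puts a clique entirely inside one bag — forcing width ≥ 4. The upper and lower bounds meet at 4, so that is the treewidth.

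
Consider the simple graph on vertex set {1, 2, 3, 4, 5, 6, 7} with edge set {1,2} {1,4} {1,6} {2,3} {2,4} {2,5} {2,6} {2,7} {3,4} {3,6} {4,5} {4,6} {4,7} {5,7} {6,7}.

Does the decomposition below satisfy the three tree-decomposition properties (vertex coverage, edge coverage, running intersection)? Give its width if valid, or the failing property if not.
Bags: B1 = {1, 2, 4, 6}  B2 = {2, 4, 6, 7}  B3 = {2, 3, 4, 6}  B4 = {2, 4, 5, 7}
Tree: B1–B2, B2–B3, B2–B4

Every vertex of G appears in some bag (union = {1, 2, 3, 4, 5, 6, 7}); every edge is covered by a bag; and for each vertex v the set of bags containing v is connected in the bag tree. The decomposition is therefore valid. The largest bag has 4 vertices, so the width is 3.

Yes; width 3.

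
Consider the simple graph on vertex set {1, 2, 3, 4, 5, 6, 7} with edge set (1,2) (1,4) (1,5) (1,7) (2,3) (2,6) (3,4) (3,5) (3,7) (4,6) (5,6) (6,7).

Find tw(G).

3

A width-3 tree decomposition is:
Bags: B1 = {1, 2, 3, 6}  B2 = {1, 3, 4, 6}  B3 = {1, 3, 5, 6}  B4 = {1, 3, 6, 7}
Tree: B1–B2, B2–B3, B3–B4
Every bag has size at most 4, so the width is 4 − 1 = 3 and tw(G) ≤ 3. For the lower bound: the 4 vertex sets {1,2}, {3,4}, {6}, {5} are disjoint, each induces a connected subgraph, and every pair is joined by at least one edge of G. Contracting each set to a single vertex therefore yields K_{4} as a minor, and since treewidth is minor-monotone, tw(G) ≥ tw(K_{4}) = 3. The upper and lower bounds meet at 3, so that is the treewidth.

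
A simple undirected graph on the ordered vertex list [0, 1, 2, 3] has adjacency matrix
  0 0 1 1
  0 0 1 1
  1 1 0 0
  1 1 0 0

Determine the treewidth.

2

A width-2 tree decomposition is:
Bags: B1 = {0, 1, 3}  B2 = {0, 1, 2}
Tree: B1–B2
Every bag has size at most 3, so the width is 3 − 1 = 2 and tw(G) ≤ 2. Since 1–3–0–2–1 is a cycle in G, G is not acyclic. Forests are exactly the graphs of treewidth ≤ 1, so tw(G) ≥ 2. Combining the bounds, tw(G) = 2.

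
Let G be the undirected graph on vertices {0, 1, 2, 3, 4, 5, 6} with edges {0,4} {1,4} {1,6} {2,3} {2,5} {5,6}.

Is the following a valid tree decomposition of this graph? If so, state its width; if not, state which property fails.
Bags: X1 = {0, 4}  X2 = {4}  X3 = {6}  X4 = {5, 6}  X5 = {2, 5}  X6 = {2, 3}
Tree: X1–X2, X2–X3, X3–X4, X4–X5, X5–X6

A tree decomposition must satisfy three properties: every vertex lies in some bag; for every edge, both endpoints lie together in some bag; and for every vertex, the bags containing it form a connected subtree. Here vertex 1 appears in no bag, so the decomposition is invalid.

No — vertex 1 appears in no bag.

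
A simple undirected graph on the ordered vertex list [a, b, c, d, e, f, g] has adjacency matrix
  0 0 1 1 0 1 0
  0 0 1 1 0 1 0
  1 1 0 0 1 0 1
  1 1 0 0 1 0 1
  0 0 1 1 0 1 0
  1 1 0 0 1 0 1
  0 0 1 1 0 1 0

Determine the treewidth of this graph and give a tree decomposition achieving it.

Treewidth 3.
One optimal decomposition is:
Bags: B1 = {b, c, d, f}  B2 = {c, d, f, g}  B3 = {a, c, d, f}  B4 = {c, d, e, f}
Tree: B1–B2, B2–B3, B3–B4

The largest bag has 4 vertices, giving width 3; this decomposition certifies tw(G) ≤ 3. For the lower bound: the 4 vertex sets {b,f}, {c,g}, {d}, {a} are disjoint, each induces a connected subgraph, and every pair is joined by at least one edge of G. Contracting each set to a single vertex therefore yields K_{4} as a minor, and since treewidth is minor-monotone, tw(G) ≥ tw(K_{4}) = 3. The upper and lower bounds meet at 3, so that is the treewidth.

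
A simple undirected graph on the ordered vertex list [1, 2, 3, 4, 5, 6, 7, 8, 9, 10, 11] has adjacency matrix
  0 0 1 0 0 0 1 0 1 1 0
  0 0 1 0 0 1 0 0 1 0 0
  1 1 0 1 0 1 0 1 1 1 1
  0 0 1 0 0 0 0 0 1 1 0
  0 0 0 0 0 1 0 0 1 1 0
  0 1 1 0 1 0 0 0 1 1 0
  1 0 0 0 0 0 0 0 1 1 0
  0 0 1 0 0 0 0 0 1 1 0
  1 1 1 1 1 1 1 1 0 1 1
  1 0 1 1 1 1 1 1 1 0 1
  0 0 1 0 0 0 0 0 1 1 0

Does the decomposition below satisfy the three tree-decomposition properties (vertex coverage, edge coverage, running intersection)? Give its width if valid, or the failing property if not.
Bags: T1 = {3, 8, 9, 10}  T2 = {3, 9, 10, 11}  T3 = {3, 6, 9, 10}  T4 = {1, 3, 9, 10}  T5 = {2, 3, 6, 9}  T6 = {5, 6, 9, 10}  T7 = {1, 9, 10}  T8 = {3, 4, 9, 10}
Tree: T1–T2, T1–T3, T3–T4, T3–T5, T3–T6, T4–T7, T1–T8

No — vertex 7 appears in no bag.

A tree decomposition must satisfy three properties: every vertex lies in some bag; for every edge, both endpoints lie together in some bag; and for every vertex, the bags containing it form a connected subtree. Here vertex 7 appears in no bag, so the decomposition is invalid.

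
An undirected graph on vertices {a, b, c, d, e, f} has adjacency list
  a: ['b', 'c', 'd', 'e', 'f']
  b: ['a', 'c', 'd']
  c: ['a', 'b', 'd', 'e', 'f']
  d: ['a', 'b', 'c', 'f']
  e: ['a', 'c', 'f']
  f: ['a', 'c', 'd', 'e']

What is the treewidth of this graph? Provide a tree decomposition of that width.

Treewidth 3.
One such decomposition:
Bags: B1 = {a, c, d, f}  B2 = {a, b, c, d}  B3 = {a, c, e, f}
Tree: B1–B2, B1–B3

Each bag holds 4 vertices, so the decomposition has width 3, which upper-bounds the treewidth. For the lower bound, the 4 vertices {a, c, d, f} are pairwise adjacent, and any tree decomposition puts a clique entirely inside one bag — forcing width ≥ 3. The upper and lower bounds meet at 3, so that is the treewidth.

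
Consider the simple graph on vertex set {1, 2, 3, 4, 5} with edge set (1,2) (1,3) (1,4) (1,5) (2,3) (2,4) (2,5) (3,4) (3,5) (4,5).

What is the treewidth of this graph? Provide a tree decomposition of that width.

Treewidth 4.
One optimal decomposition is:
Bags: B1 = {1, 2, 3, 4, 5}
Tree: (single bag)

With just one bag of size 5, the width is 5 − 1 = 4, so tw(G) ≤ 4. For the lower bound, the 5 vertices {1, 2, 3, 4, 5} are pairwise adjacent, and any tree decomposition puts a clique entirely inside one bag — forcing width ≥ 4. Hence tw(G) = 4 exactly.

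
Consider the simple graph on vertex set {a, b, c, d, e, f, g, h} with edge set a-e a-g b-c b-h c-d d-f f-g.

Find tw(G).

A width-1 tree decomposition is:
Bags: B1 = {b, h}  B2 = {b, c}  B3 = {c, d}  B4 = {d, f}  B5 = {f, g}  B6 = {a, g}  B7 = {a, e}
Tree: B1–B2, B2–B3, B3–B4, B4–B5, B5–B6, B6–B7
Each bag holds 2 vertices, so the decomposition has width 1, which upper-bounds the treewidth. G has an edge, so its treewidth is at least 1. Therefore the treewidth is 1.

1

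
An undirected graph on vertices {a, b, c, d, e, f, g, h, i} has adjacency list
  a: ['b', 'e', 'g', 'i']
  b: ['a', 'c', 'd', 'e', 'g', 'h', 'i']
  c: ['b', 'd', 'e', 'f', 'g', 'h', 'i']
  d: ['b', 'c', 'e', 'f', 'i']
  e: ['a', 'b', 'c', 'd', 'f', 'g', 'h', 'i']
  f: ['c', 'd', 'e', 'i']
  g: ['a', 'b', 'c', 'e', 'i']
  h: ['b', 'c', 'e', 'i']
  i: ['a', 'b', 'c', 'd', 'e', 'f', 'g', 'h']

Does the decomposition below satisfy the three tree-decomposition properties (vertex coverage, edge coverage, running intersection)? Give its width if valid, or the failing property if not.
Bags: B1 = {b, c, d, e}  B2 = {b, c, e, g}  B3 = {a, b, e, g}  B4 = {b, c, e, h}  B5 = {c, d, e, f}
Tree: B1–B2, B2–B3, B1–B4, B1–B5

No — vertex i appears in no bag.

A tree decomposition must satisfy three properties: every vertex lies in some bag; for every edge, both endpoints lie together in some bag; and for every vertex, the bags containing it form a connected subtree. Here vertex i appears in no bag, so the decomposition is invalid.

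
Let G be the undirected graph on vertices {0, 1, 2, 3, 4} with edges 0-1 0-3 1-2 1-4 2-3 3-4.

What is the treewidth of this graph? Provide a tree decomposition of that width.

Every bag has size at most 3, so the width is 3 − 1 = 2 and tw(G) ≤ 2. For the lower bound, G contains the cycle 0–1–4–3–0, so G is not a forest; only forests have treewidth ≤ 1, hence tw(G) ≥ 2. Combining the bounds, tw(G) = 2.

Treewidth 2.
One such decomposition:
Bags: B1 = {0, 1, 3}  B2 = {1, 3, 4}  B3 = {1, 2, 3}
Tree: B1–B2, B2–B3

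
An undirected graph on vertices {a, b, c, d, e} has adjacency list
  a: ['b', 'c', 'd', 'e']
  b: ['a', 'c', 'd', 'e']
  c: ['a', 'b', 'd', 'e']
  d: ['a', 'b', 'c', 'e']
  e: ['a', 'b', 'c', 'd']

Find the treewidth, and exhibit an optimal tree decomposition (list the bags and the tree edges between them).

With just one bag of size 5, the width is 5 − 1 = 4, so tw(G) ≤ 4. On the other hand G contains the 5-clique {a, b, c, d, e}. A clique must lie in a single bag of any decomposition, so no decomposition can have width below 4. Hence tw(G) = 4 exactly.

Treewidth 4.
One such decomposition:
Bags: B1 = {a, b, c, d, e}
Tree: (single bag)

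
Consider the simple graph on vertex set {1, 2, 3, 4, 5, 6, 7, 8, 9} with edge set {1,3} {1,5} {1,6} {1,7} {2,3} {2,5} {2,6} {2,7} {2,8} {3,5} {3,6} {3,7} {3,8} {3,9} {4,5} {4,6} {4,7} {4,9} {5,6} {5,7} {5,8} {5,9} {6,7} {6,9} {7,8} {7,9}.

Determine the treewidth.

A width-4 tree decomposition is:
Bags: B1 = {2, 3, 5, 6, 7}  B2 = {2, 3, 5, 7, 8}  B3 = {3, 5, 6, 7, 9}  B4 = {1, 3, 5, 6, 7}  B5 = {4, 5, 6, 7, 9}
Tree: B1–B2, B1–B3, B3–B4, B3–B5
Each bag holds 5 vertices, so the decomposition has width 4, which upper-bounds the treewidth. On the other hand G contains the 5-clique {2, 3, 5, 7, 8}. A clique must lie in a single bag of any decomposition, so no decomposition can have width below 4. Therefore the treewidth is 4.

4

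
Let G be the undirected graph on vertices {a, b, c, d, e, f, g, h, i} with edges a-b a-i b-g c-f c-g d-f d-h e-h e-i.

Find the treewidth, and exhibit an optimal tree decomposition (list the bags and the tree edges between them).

Treewidth 2.
Bags: B1 = {d, e, h}  B2 = {d, e, f}  B3 = {c, e, f}  B4 = {c, e, g}  B5 = {b, e, g}  B6 = {a, b, e}  B7 = {a, e, i}
Tree: B1–B2, B2–B3, B3–B4, B4–B5, B5–B6, B6–B7

Every bag has size at most 3, so the width is 3 − 1 = 2 and tw(G) ≤ 2. The edges e–h–d–f–c–g–b–a–i–e form a cycle, so G is not a tree and its treewidth is at least 2. The upper and lower bounds meet at 2, so that is the treewidth.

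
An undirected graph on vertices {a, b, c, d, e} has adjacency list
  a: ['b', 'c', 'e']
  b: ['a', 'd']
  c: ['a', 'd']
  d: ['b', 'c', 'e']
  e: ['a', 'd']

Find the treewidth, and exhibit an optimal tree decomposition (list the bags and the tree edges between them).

Treewidth 2.
One optimal decomposition is:
Bags: B1 = {a, d, e}  B2 = {a, b, d}  B3 = {a, c, d}
Tree: B1–B2, B2–B3

Each bag holds 3 vertices, so the decomposition has width 2, which upper-bounds the treewidth. For the lower bound, G contains the cycle a–e–d–b–a, so G is not a forest; only forests have treewidth ≤ 1, hence tw(G) ≥ 2. Hence tw(G) = 2 exactly.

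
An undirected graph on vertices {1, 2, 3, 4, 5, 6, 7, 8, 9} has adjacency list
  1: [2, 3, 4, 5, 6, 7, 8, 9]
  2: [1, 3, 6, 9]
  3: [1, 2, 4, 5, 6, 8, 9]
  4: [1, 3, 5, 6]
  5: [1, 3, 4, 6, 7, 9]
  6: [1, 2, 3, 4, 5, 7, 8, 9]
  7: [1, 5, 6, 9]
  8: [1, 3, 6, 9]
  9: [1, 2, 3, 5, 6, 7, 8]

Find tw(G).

4

A width-4 tree decomposition is:
Bags: B1 = {1, 3, 5, 6, 9}  B2 = {1, 5, 6, 7, 9}  B3 = {1, 2, 3, 6, 9}  B4 = {1, 3, 6, 8, 9}  B5 = {1, 3, 4, 5, 6}
Tree: B1–B2, B1–B3, B1–B4, B1–B5
Each bag holds 5 vertices, so the decomposition has width 4, which upper-bounds the treewidth. For the lower bound, the 5 vertices {1, 3, 6, 8, 9} are pairwise adjacent, and any tree decomposition puts a clique entirely inside one bag — forcing width ≥ 4. The upper and lower bounds meet at 4, so that is the treewidth.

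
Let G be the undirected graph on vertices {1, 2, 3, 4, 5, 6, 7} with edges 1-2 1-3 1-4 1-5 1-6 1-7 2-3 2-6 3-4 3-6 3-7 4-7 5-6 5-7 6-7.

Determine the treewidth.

A width-3 tree decomposition is:
Bags: B1 = {1, 3, 6, 7}  B2 = {1, 5, 6, 7}  B3 = {1, 3, 4, 7}  B4 = {1, 2, 3, 6}
Tree: B1–B2, B1–B3, B1–B4
The largest bag has 4 vertices, giving width 3; this decomposition certifies tw(G) ≤ 3. On the other hand G contains the 4-clique {1, 3, 4, 7}. A clique must lie in a single bag of any decomposition, so no decomposition can have width below 3. Therefore the treewidth is 3.

3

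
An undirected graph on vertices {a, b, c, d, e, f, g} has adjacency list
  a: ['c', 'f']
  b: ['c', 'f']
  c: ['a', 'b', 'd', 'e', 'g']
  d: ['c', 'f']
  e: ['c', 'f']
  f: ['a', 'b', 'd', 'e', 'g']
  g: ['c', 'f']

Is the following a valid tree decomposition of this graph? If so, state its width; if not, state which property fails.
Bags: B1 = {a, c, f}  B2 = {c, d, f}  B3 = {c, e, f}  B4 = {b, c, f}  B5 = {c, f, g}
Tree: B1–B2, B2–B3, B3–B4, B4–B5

Every vertex of G appears in some bag (union = {a, b, c, d, e, f, g}); every edge is covered by a bag; and for each vertex v the set of bags containing v is connected in the bag tree. The decomposition is therefore valid. The largest bag has 3 vertices, so the width is 2.

Yes; width 2.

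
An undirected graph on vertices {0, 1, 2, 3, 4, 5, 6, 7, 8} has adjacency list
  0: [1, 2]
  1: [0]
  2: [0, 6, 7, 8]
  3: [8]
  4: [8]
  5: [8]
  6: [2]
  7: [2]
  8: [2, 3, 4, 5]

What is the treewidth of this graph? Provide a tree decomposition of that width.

Treewidth 1.
One optimal decomposition is:
Bags: B1 = {5, 8}  B2 = {3, 8}  B3 = {2, 8}  B4 = {0, 2}  B5 = {0, 1}  B6 = {2, 6}  B7 = {4, 8}  B8 = {2, 7}
Tree: B1–B2, B1–B3, B3–B4, B4–B5, B4–B6, B1–B7, B4–B8

Every bag has size at most 2, so the width is 2 − 1 = 1 and tw(G) ≤ 1. G has an edge, so its treewidth is at least 1. Combining the bounds, tw(G) = 1.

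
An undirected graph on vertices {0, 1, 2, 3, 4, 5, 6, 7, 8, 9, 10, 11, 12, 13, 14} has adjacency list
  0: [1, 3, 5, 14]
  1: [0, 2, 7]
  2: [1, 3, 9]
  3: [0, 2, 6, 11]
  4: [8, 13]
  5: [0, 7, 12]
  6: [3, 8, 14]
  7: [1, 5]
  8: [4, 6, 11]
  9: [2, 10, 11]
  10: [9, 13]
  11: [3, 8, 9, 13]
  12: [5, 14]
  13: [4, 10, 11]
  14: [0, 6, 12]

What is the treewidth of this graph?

A width-3 tree decomposition is:
Bags: B1 = {4, 9, 10, 13}  B2 = {4, 9, 11, 13}  B3 = {4, 8, 9, 11}  B4 = {2, 8, 9, 11}  B5 = {2, 3, 8, 11}  B6 = {2, 3, 6, 8}  B7 = {1, 2, 3, 6}  B8 = {0, 1, 3, 6}  B9 = {0, 1, 6, 14}  B10 = {0, 1, 7, 14}  B11 = {0, 5, 7, 14}  B12 = {5, 7, 12, 14}
Tree: B1–B2, B2–B3, B3–B4, B4–B5, B5–B6, B6–B7, B7–B8, B8–B9, B9–B10, B10–B11, B11–B12
The largest bag has 4 vertices, giving width 3; this decomposition certifies tw(G) ≤ 3. For the lower bound: the 4 vertex sets {4,10,13}, {9}, {11}, {2,3,6,8} are disjoint, each induces a connected subgraph, and every pair is joined by at least one edge of G. Contracting each set to a single vertex therefore yields K_{4} as a minor, and since treewidth is minor-monotone, tw(G) ≥ tw(K_{4}) = 3. The upper and lower bounds meet at 3, so that is the treewidth.

3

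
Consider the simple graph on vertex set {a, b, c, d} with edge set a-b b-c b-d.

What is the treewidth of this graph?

A width-1 tree decomposition is:
Bags: B1 = {b, d}  B2 = {b, c}  B3 = {a, b}
Tree: B1–B2, B1–B3
The largest bag has 2 vertices, giving width 1; this decomposition certifies tw(G) ≤ 1. Any graph with an edge has treewidth ≥ 1, and G has the edge b–d. Combining the bounds, tw(G) = 1.

1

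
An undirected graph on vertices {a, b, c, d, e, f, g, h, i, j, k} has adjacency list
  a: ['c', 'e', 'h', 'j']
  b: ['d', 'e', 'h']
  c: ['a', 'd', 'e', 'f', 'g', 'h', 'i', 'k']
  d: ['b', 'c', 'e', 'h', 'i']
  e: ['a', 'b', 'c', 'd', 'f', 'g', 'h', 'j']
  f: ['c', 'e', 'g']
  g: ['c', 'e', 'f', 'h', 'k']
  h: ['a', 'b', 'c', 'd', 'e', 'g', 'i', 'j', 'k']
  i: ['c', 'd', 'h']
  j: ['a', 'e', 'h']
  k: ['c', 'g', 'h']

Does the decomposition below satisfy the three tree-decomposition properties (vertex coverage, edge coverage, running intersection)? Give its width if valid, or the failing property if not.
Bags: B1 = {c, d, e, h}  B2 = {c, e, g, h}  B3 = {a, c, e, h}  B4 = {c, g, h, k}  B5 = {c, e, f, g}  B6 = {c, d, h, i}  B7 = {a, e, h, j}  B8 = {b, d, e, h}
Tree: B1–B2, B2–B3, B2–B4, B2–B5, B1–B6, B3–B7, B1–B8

Yes; width 3.

Every vertex of G appears in some bag (union = {a, b, c, d, e, f, g, h, i, j, k}); every edge is covered by a bag; and for each vertex v the set of bags containing v is connected in the bag tree. The decomposition is therefore valid. The largest bag has 4 vertices, so the width is 3.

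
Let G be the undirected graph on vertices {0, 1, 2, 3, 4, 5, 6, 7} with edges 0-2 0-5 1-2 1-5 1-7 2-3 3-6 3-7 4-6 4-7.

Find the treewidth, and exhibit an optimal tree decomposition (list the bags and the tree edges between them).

Every bag has size at most 3, so the width is 3 − 1 = 2 and tw(G) ≤ 2. The edges 4–6–3–7–4 form a cycle, so G is not a tree and its treewidth is at least 2. Therefore the treewidth is 2.

Treewidth 2.
One such decomposition:
Bags: B1 = {4, 6, 7}  B2 = {3, 6, 7}  B3 = {1, 3, 7}  B4 = {1, 2, 3}  B5 = {1, 2, 5}  B6 = {0, 2, 5}
Tree: B1–B2, B2–B3, B3–B4, B4–B5, B5–B6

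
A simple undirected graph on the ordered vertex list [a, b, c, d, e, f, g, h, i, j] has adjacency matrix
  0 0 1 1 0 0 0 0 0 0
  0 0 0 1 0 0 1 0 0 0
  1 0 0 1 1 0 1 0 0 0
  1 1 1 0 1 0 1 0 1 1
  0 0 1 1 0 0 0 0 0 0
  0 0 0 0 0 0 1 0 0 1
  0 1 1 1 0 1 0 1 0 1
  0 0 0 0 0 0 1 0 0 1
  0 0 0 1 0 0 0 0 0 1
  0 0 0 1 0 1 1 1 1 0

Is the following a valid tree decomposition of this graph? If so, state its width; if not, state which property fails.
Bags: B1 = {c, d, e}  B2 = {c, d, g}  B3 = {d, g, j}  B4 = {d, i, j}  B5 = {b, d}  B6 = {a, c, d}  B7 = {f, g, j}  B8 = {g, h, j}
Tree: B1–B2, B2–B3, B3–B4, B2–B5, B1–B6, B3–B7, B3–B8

A tree decomposition must satisfy three properties: every vertex lies in some bag; for every edge, both endpoints lie together in some bag; and for every vertex, the bags containing it form a connected subtree. Here edge (g,b) lies in no bag, so the decomposition is invalid.

No — edge (g,b) lies in no bag.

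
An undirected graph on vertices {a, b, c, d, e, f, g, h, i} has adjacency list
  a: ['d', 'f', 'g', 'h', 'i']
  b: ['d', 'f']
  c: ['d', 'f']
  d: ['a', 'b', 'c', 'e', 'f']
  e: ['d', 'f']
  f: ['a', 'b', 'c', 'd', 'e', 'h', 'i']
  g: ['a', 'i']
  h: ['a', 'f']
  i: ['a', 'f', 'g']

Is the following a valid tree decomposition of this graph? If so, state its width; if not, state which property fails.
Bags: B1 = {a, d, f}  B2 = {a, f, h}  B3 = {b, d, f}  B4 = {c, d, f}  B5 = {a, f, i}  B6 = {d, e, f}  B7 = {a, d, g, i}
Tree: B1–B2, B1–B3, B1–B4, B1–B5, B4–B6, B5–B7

No — bags containing vertex d are not connected in the tree.

A tree decomposition must satisfy three properties: every vertex lies in some bag; for every edge, both endpoints lie together in some bag; and for every vertex, the bags containing it form a connected subtree. Here bags containing vertex d are not connected in the tree, so the decomposition is invalid.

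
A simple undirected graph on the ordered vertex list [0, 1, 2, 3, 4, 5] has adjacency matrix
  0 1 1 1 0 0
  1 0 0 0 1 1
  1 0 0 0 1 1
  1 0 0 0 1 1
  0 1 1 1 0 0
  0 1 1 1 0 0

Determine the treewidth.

3

A width-3 tree decomposition is:
Bags: B1 = {0, 3, 4, 5}  B2 = {0, 2, 4, 5}  B3 = {0, 1, 4, 5}
Tree: B1–B2, B2–B3
Each bag holds 4 vertices, so the decomposition has width 3, which upper-bounds the treewidth. For the lower bound: the 4 vertex sets {0,3}, {2,4}, {5}, {1} are disjoint, each induces a connected subgraph, and every pair is joined by at least one edge of G. Contracting each set to a single vertex therefore yields K_{4} as a minor, and since treewidth is minor-monotone, tw(G) ≥ tw(K_{4}) = 3. Combining the bounds, tw(G) = 3.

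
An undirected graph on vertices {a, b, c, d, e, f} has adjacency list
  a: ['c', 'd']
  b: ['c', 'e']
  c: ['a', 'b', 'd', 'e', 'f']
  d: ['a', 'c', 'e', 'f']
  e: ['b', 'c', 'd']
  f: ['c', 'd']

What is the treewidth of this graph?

2

A width-2 tree decomposition is:
Bags: B1 = {a, c, d}  B2 = {c, d, e}  B3 = {c, d, f}  B4 = {b, c, e}
Tree: B1–B2, B1–B3, B2–B4
Each bag holds 3 vertices, so the decomposition has width 2, which upper-bounds the treewidth. On the other hand G contains the 3-clique {c, d, e}. A clique must lie in a single bag of any decomposition, so no decomposition can have width below 2. Combining the bounds, tw(G) = 2.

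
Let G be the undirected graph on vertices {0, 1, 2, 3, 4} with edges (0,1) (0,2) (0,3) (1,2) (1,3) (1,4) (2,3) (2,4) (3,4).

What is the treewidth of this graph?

3

A width-3 tree decomposition is:
Bags: B1 = {0, 1, 2, 3}  B2 = {1, 2, 3, 4}
Tree: B1–B2
Each bag holds 4 vertices, so the decomposition has width 3, which upper-bounds the treewidth. Conversely, {0, 1, 2, 3} is a clique of size 4, and the vertices of any clique must share a bag in every tree decomposition; so some bag has ≥ 4 vertices and tw(G) ≥ 3. The upper and lower bounds meet at 3, so that is the treewidth.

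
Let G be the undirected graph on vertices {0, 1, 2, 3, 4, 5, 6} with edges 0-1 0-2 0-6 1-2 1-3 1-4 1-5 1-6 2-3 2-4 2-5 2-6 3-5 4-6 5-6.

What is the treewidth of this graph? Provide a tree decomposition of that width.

Treewidth 3.
One such decomposition:
Bags: B1 = {0, 1, 2, 6}  B2 = {1, 2, 4, 6}  B3 = {1, 2, 5, 6}  B4 = {1, 2, 3, 5}
Tree: B1–B2, B2–B3, B3–B4

Each bag holds 4 vertices, so the decomposition has width 3, which upper-bounds the treewidth. On the other hand G contains the 4-clique {1, 2, 3, 5}. A clique must lie in a single bag of any decomposition, so no decomposition can have width below 3. Hence tw(G) = 3 exactly.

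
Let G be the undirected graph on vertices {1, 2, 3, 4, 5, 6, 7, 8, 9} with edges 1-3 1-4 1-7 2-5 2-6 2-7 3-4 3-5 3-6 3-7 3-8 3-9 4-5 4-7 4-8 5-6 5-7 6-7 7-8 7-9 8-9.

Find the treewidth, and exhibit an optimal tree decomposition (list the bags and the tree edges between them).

Every bag has size at most 4, so the width is 4 − 1 = 3 and tw(G) ≤ 3. For the lower bound, the 4 vertices {2, 5, 6, 7} are pairwise adjacent, and any tree decomposition puts a clique entirely inside one bag — forcing width ≥ 3. Hence tw(G) = 3 exactly.

Treewidth 3.
One optimal decomposition is:
Bags: B1 = {3, 5, 6, 7}  B2 = {2, 5, 6, 7}  B3 = {3, 4, 5, 7}  B4 = {1, 3, 4, 7}  B5 = {3, 4, 7, 8}  B6 = {3, 7, 8, 9}
Tree: B1–B2, B1–B3, B3–B4, B4–B5, B5–B6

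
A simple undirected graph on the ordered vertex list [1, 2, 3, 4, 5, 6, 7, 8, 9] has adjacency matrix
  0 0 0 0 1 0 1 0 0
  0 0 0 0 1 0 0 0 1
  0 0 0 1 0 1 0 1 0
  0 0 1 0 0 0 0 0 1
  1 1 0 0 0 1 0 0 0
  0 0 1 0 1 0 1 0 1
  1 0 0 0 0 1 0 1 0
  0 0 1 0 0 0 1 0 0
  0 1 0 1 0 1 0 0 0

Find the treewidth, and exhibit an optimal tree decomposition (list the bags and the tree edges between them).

Treewidth 3.
Bags: B1 = {2, 3, 4, 9}  B2 = {2, 3, 6, 9}  B3 = {2, 3, 5, 6}  B4 = {3, 5, 6, 8}  B5 = {5, 6, 7, 8}  B6 = {1, 5, 7, 8}
Tree: B1–B2, B2–B3, B3–B4, B4–B5, B5–B6

Every bag has size at most 4, so the width is 4 − 1 = 3 and tw(G) ≤ 3. For the lower bound: the 4 vertex sets {2,4,9}, {3}, {6}, {1,5,7,8} are disjoint, each induces a connected subgraph, and every pair is joined by at least one edge of G. Contracting each set to a single vertex therefore yields K_{4} as a minor, and since treewidth is minor-monotone, tw(G) ≥ tw(K_{4}) = 3. Hence tw(G) = 3 exactly.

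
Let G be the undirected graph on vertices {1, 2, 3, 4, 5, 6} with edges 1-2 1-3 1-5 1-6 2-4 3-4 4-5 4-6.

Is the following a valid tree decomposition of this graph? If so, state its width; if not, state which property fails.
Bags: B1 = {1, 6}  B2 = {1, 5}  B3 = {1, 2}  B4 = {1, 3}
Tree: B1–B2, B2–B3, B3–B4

No — vertex 4 appears in no bag.

A tree decomposition must satisfy three properties: every vertex lies in some bag; for every edge, both endpoints lie together in some bag; and for every vertex, the bags containing it form a connected subtree. Here vertex 4 appears in no bag, so the decomposition is invalid.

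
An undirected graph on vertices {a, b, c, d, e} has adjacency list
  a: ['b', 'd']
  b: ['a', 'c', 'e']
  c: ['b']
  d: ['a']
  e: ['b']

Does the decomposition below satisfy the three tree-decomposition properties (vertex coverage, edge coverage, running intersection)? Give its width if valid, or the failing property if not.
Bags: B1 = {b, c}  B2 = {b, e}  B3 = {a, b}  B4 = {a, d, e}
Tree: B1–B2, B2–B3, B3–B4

A tree decomposition must satisfy three properties: every vertex lies in some bag; for every edge, both endpoints lie together in some bag; and for every vertex, the bags containing it form a connected subtree. Here bags containing vertex e are not connected in the tree, so the decomposition is invalid.

No — bags containing vertex e are not connected in the tree.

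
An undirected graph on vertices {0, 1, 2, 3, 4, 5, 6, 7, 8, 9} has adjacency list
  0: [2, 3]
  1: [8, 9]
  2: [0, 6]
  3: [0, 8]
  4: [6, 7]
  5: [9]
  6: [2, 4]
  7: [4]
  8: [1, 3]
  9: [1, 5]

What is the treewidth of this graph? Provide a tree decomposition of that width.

Treewidth 1.
Bags: B1 = {5, 9}  B2 = {1, 9}  B3 = {1, 8}  B4 = {3, 8}  B5 = {0, 3}  B6 = {0, 2}  B7 = {2, 6}  B8 = {4, 6}  B9 = {4, 7}
Tree: B1–B2, B2–B3, B3–B4, B4–B5, B5–B6, B6–B7, B7–B8, B8–B9

The largest bag has 2 vertices, giving width 1; this decomposition certifies tw(G) ≤ 1. Since G has at least one edge (e.g. 5–9), it is not an edgeless graph, so tw(G) ≥ 1. Therefore the treewidth is 1.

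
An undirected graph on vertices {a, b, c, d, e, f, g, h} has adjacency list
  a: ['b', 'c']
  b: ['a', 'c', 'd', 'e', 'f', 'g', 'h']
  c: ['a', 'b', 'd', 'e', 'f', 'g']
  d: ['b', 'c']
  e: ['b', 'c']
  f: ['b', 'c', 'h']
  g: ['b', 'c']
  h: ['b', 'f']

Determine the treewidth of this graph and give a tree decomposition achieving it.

Treewidth 2.
One optimal decomposition is:
Bags: B1 = {b, c, e}  B2 = {a, b, c}  B3 = {b, c, g}  B4 = {b, c, d}  B5 = {b, c, f}  B6 = {b, f, h}
Tree: B1–B2, B2–B3, B3–B4, B2–B5, B5–B6

Each bag holds 3 vertices, so the decomposition has width 2, which upper-bounds the treewidth. Conversely, {b, f, h} is a clique of size 3, and the vertices of any clique must share a bag in every tree decomposition; so some bag has ≥ 3 vertices and tw(G) ≥ 2. Combining the bounds, tw(G) = 2.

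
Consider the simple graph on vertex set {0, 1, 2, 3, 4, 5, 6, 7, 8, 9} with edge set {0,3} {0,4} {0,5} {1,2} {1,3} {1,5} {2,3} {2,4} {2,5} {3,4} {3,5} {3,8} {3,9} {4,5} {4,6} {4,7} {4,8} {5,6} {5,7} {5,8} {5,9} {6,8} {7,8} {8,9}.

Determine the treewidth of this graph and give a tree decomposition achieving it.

Treewidth 3.
One optimal decomposition is:
Bags: B1 = {3, 4, 5, 8}  B2 = {2, 3, 4, 5}  B3 = {3, 5, 8, 9}  B4 = {4, 5, 7, 8}  B5 = {1, 2, 3, 5}  B6 = {0, 3, 4, 5}  B7 = {4, 5, 6, 8}
Tree: B1–B2, B1–B3, B1–B4, B2–B5, B1–B6, B1–B7

Every bag has size at most 4, so the width is 4 − 1 = 3 and tw(G) ≤ 3. For the lower bound, the 4 vertices {1, 2, 3, 5} are pairwise adjacent, and any tree decomposition puts a clique entirely inside one bag — forcing width ≥ 3. Therefore the treewidth is 3.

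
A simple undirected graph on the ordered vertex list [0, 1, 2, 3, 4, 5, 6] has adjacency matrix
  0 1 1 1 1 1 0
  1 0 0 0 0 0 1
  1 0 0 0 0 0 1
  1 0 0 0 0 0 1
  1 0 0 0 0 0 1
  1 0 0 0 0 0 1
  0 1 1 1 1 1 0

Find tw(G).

A width-2 tree decomposition is:
Bags: B1 = {0, 1, 6}  B2 = {0, 2, 6}  B3 = {0, 3, 6}  B4 = {0, 5, 6}  B5 = {0, 4, 6}
Tree: B1–B2, B2–B3, B3–B4, B4–B5
Each bag holds 3 vertices, so the decomposition has width 2, which upper-bounds the treewidth. Since 6–1–0–2–6 is a cycle in G, G is not acyclic. Forests are exactly the graphs of treewidth ≤ 1, so tw(G) ≥ 2. Combining the bounds, tw(G) = 2.

2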